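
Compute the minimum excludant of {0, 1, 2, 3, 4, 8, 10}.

5

The values 0, 1, 2, 3, 4 are all present; 5 is the first non-negative integer missing from the set.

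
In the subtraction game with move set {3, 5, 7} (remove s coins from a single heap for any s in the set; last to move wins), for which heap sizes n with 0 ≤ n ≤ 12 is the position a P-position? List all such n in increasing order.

0, 1, 2, 10, 11, 12

Compute g(0), g(1), … for moves {3, 5, 7}:
g(0) = mex{} = 0
g(1) = mex{} = 0
g(2) = mex{} = 0
g(3) = mex{0} = 1
g(4) = mex{0} = 1
g(5) = mex{0} = 1
g(6) = mex{0,1} = 2
g(7) = mex{0,1} = 2
g(8) = mex{0,1} = 2
g(9) = mex{0,1,2} = 3
g(10) = mex{1,2} = 0
g(11) = mex{1,2} = 0
g(12) = mex{1,2,3} = 0
The P-positions (g = 0) in 0..12 are 0, 1, 2, 10, 11, 12.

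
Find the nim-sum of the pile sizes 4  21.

17

Nim-sum: 4 XOR 21 = 17.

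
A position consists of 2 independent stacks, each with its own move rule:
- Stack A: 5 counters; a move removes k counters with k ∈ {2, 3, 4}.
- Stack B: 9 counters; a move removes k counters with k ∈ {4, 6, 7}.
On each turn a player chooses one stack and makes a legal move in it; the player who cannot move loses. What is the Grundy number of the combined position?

Build the Grundy sequence for stack A with g(k) = mex{g(k−s) : s ∈ {2, 3, 4}, s ≤ k}:
k:     0  1  2  3  4  5
g(k):  0  0  1  1  2  2
So g(5) = 2.
For stack B, compute g(0), g(1), … with moves {4, 6, 7}:
g(0) = mex{} = 0
g(1) = mex{} = 0
g(2) = mex{} = 0
g(3) = mex{} = 0
g(4) = mex{0} = 1
g(5) = mex{0} = 1
g(6) = mex{0} = 1
g(7) = mex{0} = 1
g(8) = mex{0,1} = 2
g(9) = mex{0,1} = 2
So g(9) = 2.
By the Sprague-Grundy theorem, the Grundy value of a sum of independent games is the XOR of the component values.
Combined value = 2 ⊕ 2 = 0.

0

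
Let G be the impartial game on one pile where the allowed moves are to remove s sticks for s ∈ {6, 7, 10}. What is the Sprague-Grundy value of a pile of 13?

2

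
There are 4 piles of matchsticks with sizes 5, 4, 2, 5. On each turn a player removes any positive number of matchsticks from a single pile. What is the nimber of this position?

6

Compute the nim-sum pairwise:
5 ^ 4 = 1
1 ^ 2 = 3
3 ^ 5 = 6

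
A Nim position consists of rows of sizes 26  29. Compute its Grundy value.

7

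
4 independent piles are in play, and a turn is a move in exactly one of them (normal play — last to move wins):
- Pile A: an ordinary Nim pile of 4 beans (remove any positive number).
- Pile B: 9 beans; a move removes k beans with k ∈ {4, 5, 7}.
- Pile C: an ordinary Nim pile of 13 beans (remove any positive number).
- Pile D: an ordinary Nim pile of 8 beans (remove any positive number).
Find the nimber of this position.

3

Pile A is a plain Nim pile of size 4, so its Grundy value is 4.
Grundy values for pile B (subtraction set {4, 5, 7}):
g(0) = mex{} = 0
g(1) = mex{} = 0
g(2) = mex{} = 0
g(3) = mex{} = 0
g(4) = mex{0} = 1
g(5) = mex{0} = 1
g(6) = mex{0} = 1
g(7) = mex{0} = 1
g(8) = mex{0,1} = 2
g(9) = mex{0,1} = 2
So g(9) = 2.
Pile C is a plain Nim pile of size 13, so its Grundy value is 13.
Pile D is a plain Nim pile of size 8, so its Grundy value is 8.
By the Sprague-Grundy theorem, the Grundy value of a sum of independent games is the XOR of the component values.
Combined value = 4 XOR 2 XOR 13 XOR 8 = 3.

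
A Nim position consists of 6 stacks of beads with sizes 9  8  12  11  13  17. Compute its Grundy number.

26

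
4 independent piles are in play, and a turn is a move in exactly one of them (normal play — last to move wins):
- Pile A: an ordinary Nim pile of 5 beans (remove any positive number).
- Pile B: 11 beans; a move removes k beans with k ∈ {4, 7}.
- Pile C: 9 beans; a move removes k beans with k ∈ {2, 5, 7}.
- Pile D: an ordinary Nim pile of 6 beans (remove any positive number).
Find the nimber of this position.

Pile A is a plain Nim pile of size 5, so its Grundy value is 5.
For pile B, compute g(0), g(1), … with moves {4, 7}:
k:     0  1  2  3  4  5  6  7  8  9 10 11
g(k):  0  0  0  0  1  1  1  1  2  2  2  0
So g(11) = 0.
Build the Grundy sequence for pile C with g(k) = mex{g(k−s) : s ∈ {2, 5, 7}, s ≤ k}:
g(0) = mex{} = 0
g(1) = mex{} = 0
g(2) = mex{0} = 1
g(3) = mex{0} = 1
g(4) = mex{1} = 0
g(5) = mex{0,1} = 2
g(6) = mex{0} = 1
g(7) = mex{0,1,2} = 3
g(8) = mex{0,1} = 2
g(9) = mex{0,1,3} = 2
So g(9) = 2.
Pile D is a plain Nim pile of size 6, so its Grundy value is 6.
By the Sprague-Grundy theorem, the Grundy value of a sum of independent games is the XOR of the component values.
Combined value = 5 ⊕ 0 ⊕ 2 ⊕ 6 = 1.

1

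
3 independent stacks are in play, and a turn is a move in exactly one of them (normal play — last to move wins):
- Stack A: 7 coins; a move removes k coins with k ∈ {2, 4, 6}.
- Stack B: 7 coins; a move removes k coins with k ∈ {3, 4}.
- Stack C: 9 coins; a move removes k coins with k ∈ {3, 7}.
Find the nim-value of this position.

2

For stack A, compute g(0), g(1), … with moves {2, 4, 6}:
k:     0  1  2  3  4  5  6  7
g(k):  0  0  1  1  2  2  3  3
So g(7) = 3.
Build the Grundy sequence for stack B with g(k) = mex{g(k−s) : s ∈ {3, 4}, s ≤ k}:
k:     0  1  2  3  4  5  6  7
g(k):  0  0  0  1  1  1  2  0
So g(7) = 0.
Build the Grundy sequence for stack C with g(k) = mex{g(k−s) : s ∈ {3, 7}, s ≤ k}:
k:     0  1  2  3  4  5  6  7  8  9
g(k):  0  0  0  1  1  1  0  2  2  1
So g(9) = 1.
The value of a disjunctive sum is the nim-sum of the parts.
Combined value = 3 XOR 0 XOR 1 = 2.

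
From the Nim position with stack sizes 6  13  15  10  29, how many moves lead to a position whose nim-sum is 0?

1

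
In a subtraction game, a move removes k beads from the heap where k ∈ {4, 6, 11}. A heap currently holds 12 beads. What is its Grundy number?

3

Build the Grundy sequence with g(k) = mex{g(k−s) : s ∈ {4, 6, 11}, s ≤ k}:
g(0) = mex{} = 0
g(1) = mex{} = 0
g(2) = mex{} = 0
g(3) = mex{} = 0
g(4) = mex{0} = 1
g(5) = mex{0} = 1
g(6) = mex{0} = 1
g(7) = mex{0} = 1
g(8) = mex{0,1} = 2
g(9) = mex{0,1} = 2
g(10) = mex{1} = 0
g(11) = mex{0,1} = 2
g(12) = mex{0,1,2} = 3
So g(12) = 3.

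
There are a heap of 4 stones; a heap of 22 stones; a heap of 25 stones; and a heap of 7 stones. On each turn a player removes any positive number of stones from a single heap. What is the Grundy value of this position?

Write each in binary and XOR column by column:
  00100  (4)
  10110  (22)
  11001  (25)
  00111  (7)
  -----
  01100  (12)

12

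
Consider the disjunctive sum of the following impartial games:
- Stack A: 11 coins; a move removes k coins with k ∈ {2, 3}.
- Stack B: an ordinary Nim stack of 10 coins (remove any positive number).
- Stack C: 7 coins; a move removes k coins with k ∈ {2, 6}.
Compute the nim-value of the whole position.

11

Grundy values for stack A (subtraction set {2, 3}):
g(0) = mex{} = 0
g(1) = mex{} = 0
g(2) = mex{0} = 1
g(3) = mex{0} = 1
g(4) = mex{0,1} = 2
g(5) = mex{1} = 0
g(6) = mex{1,2} = 0
g(7) = mex{0,2} = 1
g(8) = mex{0} = 1
g(9) = mex{0,1} = 2
g(10) = mex{1} = 0
g(11) = mex{1,2} = 0
So g(11) = 0.
Stack B is a plain Nim stack of size 10, so its Grundy value is 10.
For stack C, compute g(0), g(1), … with moves {2, 6}:
k:     0  1  2  3  4  5  6  7
g(k):  0  0  1  1  0  0  1  1
So g(7) = 1.
The value of a disjunctive sum is the nim-sum of the parts.
Combined value = 0 ⊕ 10 ⊕ 1 = 11.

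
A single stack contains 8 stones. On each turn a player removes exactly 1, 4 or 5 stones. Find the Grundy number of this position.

Grundy values for subtraction set {1, 4, 5}:
g(0) = mex{} = 0
g(1) = mex{0} = 1
g(2) = mex{1} = 0
g(3) = mex{0} = 1
g(4) = mex{0,1} = 2
g(5) = mex{0,1,2} = 3
g(6) = mex{0,1,3} = 2
g(7) = mex{0,1,2} = 3
g(8) = mex{1,2,3} = 0
So g(8) = 0.

0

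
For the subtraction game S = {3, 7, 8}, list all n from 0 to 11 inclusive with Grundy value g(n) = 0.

0, 1, 2, 6, 11

Compute g(0), g(1), … for moves {3, 7, 8}:
g(0) = mex{} = 0
g(1) = mex{} = 0
g(2) = mex{} = 0
g(3) = mex{0} = 1
g(4) = mex{0} = 1
g(5) = mex{0} = 1
g(6) = mex{1} = 0
g(7) = mex{0,1} = 2
g(8) = mex{0,1} = 2
g(9) = mex{0} = 1
g(10) = mex{0,1,2} = 3
g(11) = mex{1,2} = 0
The P-positions (g = 0) in 0..11 are 0, 1, 2, 6, 11.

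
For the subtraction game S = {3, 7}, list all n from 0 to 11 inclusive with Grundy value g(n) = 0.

0, 1, 2, 6, 10, 11

Compute g(0), g(1), … for moves {3, 7}:
g(0) = mex{} = 0
g(1) = mex{} = 0
g(2) = mex{} = 0
g(3) = mex{0} = 1
g(4) = mex{0} = 1
g(5) = mex{0} = 1
g(6) = mex{1} = 0
g(7) = mex{0,1} = 2
g(8) = mex{0,1} = 2
g(9) = mex{0} = 1
g(10) = mex{1,2} = 0
g(11) = mex{1,2} = 0
The P-positions (g = 0) in 0..11 are 0, 1, 2, 6, 10, 11.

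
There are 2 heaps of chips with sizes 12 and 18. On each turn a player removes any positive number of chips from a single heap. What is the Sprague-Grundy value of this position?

30

Nim-sum: 12 ⊕ 18 = 30.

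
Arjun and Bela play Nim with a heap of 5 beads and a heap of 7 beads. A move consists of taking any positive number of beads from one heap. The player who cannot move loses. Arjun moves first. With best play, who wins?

Arjun wins

Compute the nim-sum pairwise:
5 ⊕ 7 = 2
The nim-sum is 2 ≠ 0, so this is an N-position: the player to move can win; Arjun has a winning move.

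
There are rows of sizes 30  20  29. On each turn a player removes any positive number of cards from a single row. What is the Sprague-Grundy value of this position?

Compute the nim-sum pairwise:
30 ^ 20 = 10
10 ^ 29 = 23

23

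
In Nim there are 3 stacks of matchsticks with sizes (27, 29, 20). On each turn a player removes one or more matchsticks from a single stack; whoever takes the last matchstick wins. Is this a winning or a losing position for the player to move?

Winning position

Bitwise XOR of the heap sizes:
  11011  (27)
  11101  (29)
  10100  (20)
  -----
  10010  (18)
The nim-sum is 18 ≠ 0, so this is an N-position: the player to move can win.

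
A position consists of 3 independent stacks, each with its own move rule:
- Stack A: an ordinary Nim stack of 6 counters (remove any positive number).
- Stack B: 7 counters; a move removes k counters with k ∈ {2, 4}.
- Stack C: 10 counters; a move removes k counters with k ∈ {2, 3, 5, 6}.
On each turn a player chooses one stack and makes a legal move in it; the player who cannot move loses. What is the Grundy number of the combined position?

Stack A is a plain Nim stack of size 6, so its Grundy value is 6.
Grundy values for stack B (subtraction set {2, 4}):
g(0) = mex{} = 0
g(1) = mex{} = 0
g(2) = mex{0} = 1
g(3) = mex{0} = 1
g(4) = mex{0,1} = 2
g(5) = mex{0,1} = 2
g(6) = mex{1,2} = 0
g(7) = mex{1,2} = 0
So g(7) = 0.
For stack C, compute g(0), g(1), … with moves {2, 3, 5, 6}:
k:     0  1  2  3  4  5  6  7  8  9 10
g(k):  0  0  1  1  2  2  3  3  0  0  1
So g(10) = 1.
By the Sprague-Grundy theorem, the Grundy value of a sum of independent games is the XOR of the component values.
Combined value = 6 ⊕ 0 ⊕ 1 = 7.

7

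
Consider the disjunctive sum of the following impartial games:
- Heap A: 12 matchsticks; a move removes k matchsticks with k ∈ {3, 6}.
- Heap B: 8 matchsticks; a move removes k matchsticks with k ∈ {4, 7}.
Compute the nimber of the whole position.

3

Build the Grundy sequence for heap A with g(k) = mex{g(k−s) : s ∈ {3, 6}, s ≤ k}:
g(0) = mex{} = 0
g(1) = mex{} = 0
g(2) = mex{} = 0
g(3) = mex{0} = 1
g(4) = mex{0} = 1
g(5) = mex{0} = 1
g(6) = mex{0,1} = 2
g(7) = mex{0,1} = 2
g(8) = mex{0,1} = 2
g(9) = mex{1,2} = 0
g(10) = mex{1,2} = 0
g(11) = mex{1,2} = 0
g(12) = mex{0,2} = 1
So g(12) = 1.
Build the Grundy sequence for heap B with g(k) = mex{g(k−s) : s ∈ {4, 7}, s ≤ k}:
g(0) = mex{} = 0
g(1) = mex{} = 0
g(2) = mex{} = 0
g(3) = mex{} = 0
g(4) = mex{0} = 1
g(5) = mex{0} = 1
g(6) = mex{0} = 1
g(7) = mex{0} = 1
g(8) = mex{0,1} = 2
So g(8) = 2.
The value of a disjunctive sum is the nim-sum of the parts.
Combined value = 1 ⊕ 2 = 3.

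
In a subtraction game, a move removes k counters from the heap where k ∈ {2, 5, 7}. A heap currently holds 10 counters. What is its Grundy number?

Build the Grundy sequence with g(k) = mex{g(k−s) : s ∈ {2, 5, 7}, s ≤ k}:
k:     0  1  2  3  4  5  6  7  8  9 10
g(k):  0  0  1  1  0  2  1  3  2  2  0
So g(10) = 0.

0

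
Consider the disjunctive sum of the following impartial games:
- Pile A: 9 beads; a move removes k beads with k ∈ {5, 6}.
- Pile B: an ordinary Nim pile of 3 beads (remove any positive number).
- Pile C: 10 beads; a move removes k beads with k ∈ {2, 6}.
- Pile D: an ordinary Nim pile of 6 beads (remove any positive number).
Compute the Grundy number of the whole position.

5

For pile A, compute g(0), g(1), … with moves {5, 6}:
k:     0  1  2  3  4  5  6  7  8  9
g(k):  0  0  0  0  0  1  1  1  1  1
So g(9) = 1.
Pile B is a plain Nim pile of size 3, so its Grundy value is 3.
Build the Grundy sequence for pile C with g(k) = mex{g(k−s) : s ∈ {2, 6}, s ≤ k}:
g(0) = mex{} = 0
g(1) = mex{} = 0
g(2) = mex{0} = 1
g(3) = mex{0} = 1
g(4) = mex{1} = 0
g(5) = mex{1} = 0
g(6) = mex{0} = 1
g(7) = mex{0} = 1
g(8) = mex{1} = 0
g(9) = mex{1} = 0
g(10) = mex{0} = 1
So g(10) = 1.
Pile D is a plain Nim pile of size 6, so its Grundy value is 6.
By the Sprague-Grundy theorem, the Grundy value of a sum of independent games is the XOR of the component values.
Combined value = 1 XOR 3 XOR 1 XOR 6 = 5.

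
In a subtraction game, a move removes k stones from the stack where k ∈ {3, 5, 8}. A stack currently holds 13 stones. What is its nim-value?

Compute g(0), g(1), … for moves {3, 5, 8}:
g(0) = mex{} = 0
g(1) = mex{} = 0
g(2) = mex{} = 0
g(3) = mex{0} = 1
g(4) = mex{0} = 1
g(5) = mex{0} = 1
g(6) = mex{0,1} = 2
g(7) = mex{0,1} = 2
g(8) = mex{0,1} = 2
g(9) = mex{0,1,2} = 3
g(10) = mex{0,1,2} = 3
g(11) = mex{1,2} = 0
g(12) = mex{1,2,3} = 0
g(13) = mex{1,2,3} = 0
So g(13) = 0.

0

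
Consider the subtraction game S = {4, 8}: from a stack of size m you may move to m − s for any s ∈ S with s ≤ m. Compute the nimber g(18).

Build the Grundy sequence with g(k) = mex{g(k−s) : s ∈ {4, 8}, s ≤ k}:
k:     0  1  2  3  4  5  6  7  8  9 10 11 12 13 14 15 16 17 18
g(k):  0  0  0  0  1  1  1  1  2  2  2  2  0  0  0  0  1  1  1
So g(18) = 1.

1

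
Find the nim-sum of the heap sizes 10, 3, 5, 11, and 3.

4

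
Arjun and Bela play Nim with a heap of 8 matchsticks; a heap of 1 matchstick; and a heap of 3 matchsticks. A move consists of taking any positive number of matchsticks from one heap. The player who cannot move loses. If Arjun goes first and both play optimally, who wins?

Compute the nim-sum pairwise:
8 ^ 1 = 9
9 ^ 3 = 10
The nim-sum is 10 ≠ 0, so this is an N-position: the player to move can win; Arjun has a winning move.

Arjun wins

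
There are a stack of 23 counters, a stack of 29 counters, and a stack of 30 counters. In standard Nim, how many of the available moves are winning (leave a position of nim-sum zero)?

Nim-sum: 23 ^ 29 ^ 30 = 20.
The overall nim-sum is X = 20. A stack of size p has a winning move iff p XOR X < p (reduce it to p XOR X).
  23: 23 XOR 20 = 3 < 23 — winning move (to 3).
  29: 29 XOR 20 = 9 < 29 — winning move (to 9).
  30: 30 XOR 20 = 10 < 30 — winning move (to 10).
That gives 3 winning moves.

3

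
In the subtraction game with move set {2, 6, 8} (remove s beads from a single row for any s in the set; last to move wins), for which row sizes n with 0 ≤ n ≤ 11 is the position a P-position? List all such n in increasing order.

0, 1, 4, 5

Grundy values for subtraction set {2, 6, 8}:
k:     0  1  2  3  4  5  6  7  8  9 10 11
g(k):  0  0  1  1  0  0  1  1  2  2  3  3
The P-positions (g = 0) in 0..11 are 0, 1, 4, 5.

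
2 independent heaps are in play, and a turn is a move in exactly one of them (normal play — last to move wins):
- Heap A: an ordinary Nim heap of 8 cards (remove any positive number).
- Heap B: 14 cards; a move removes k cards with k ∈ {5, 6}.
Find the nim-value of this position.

8

Heap A is a plain Nim heap of size 8, so its Grundy value is 8.
Grundy values for heap B (subtraction set {5, 6}):
g(0) = mex{} = 0
g(1) = mex{} = 0
g(2) = mex{} = 0
g(3) = mex{} = 0
g(4) = mex{} = 0
g(5) = mex{0} = 1
g(6) = mex{0} = 1
g(7) = mex{0} = 1
g(8) = mex{0} = 1
g(9) = mex{0} = 1
g(10) = mex{0,1} = 2
g(11) = mex{1} = 0
g(12) = mex{1} = 0
g(13) = mex{1} = 0
g(14) = mex{1} = 0
So g(14) = 0.
By the Sprague-Grundy theorem, the Grundy value of a sum of independent games is the XOR of the component values.
Combined value = 8 ⊕ 0 = 8.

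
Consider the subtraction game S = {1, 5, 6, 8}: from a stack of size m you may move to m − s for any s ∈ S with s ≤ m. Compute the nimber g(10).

Build the Grundy sequence with g(k) = mex{g(k−s) : s ∈ {1, 5, 6, 8}, s ≤ k}:
g(0) = mex{} = 0
g(1) = mex{0} = 1
g(2) = mex{1} = 0
g(3) = mex{0} = 1
g(4) = mex{1} = 0
g(5) = mex{0} = 1
g(6) = mex{0,1} = 2
g(7) = mex{0,1,2} = 3
g(8) = mex{0,1,3} = 2
g(9) = mex{0,1,2} = 3
g(10) = mex{0,1,3} = 2
So g(10) = 2.

2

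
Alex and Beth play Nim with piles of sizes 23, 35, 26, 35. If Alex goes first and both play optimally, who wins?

Nim-sum: 23 ⊕ 35 ⊕ 26 ⊕ 35 = 13.
The nim-sum is 13 ≠ 0, so this is an N-position: the player to move can win; Alex has a winning move.

Alex wins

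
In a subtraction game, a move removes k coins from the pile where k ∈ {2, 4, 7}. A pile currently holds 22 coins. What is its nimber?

2

Compute g(0), g(1), … for moves {2, 4, 7}:
k:     0  1  2  3  4  5  6  7  8  9 10 11 12 13 14 15 16 17 18 19 20 21 22
g(k):  0  0  1  1  2  2  0  3  1  0  2  1  0  2  1  0  2  1  0  2  1  0  2
So g(22) = 2.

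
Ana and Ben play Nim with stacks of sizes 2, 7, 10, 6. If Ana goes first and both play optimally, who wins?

Ana wins

Compute the nim-sum pairwise:
2 ⊕ 7 = 5
5 ⊕ 10 = 15
15 ⊕ 6 = 9
The nim-sum is 9 ≠ 0, so this is an N-position: the player to move can win; Ana has a winning move.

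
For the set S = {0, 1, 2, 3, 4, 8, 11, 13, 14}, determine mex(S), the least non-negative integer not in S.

The values 0, 1, 2, 3, 4 are all present; 5 is the first non-negative integer missing from the set.

5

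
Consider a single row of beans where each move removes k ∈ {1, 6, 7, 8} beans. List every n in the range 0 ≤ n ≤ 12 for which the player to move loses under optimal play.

0, 2, 4

Grundy values for subtraction set {1, 6, 7, 8}:
g(0) = mex{} = 0
g(1) = mex{0} = 1
g(2) = mex{1} = 0
g(3) = mex{0} = 1
g(4) = mex{1} = 0
g(5) = mex{0} = 1
g(6) = mex{0,1} = 2
g(7) = mex{0,1,2} = 3
g(8) = mex{0,1,3} = 2
g(9) = mex{0,1,2} = 3
g(10) = mex{0,1,3} = 2
g(11) = mex{0,1,2} = 3
g(12) = mex{0,1,2,3} = 4
The P-positions (g = 0) in 0..12 are 0, 2, 4.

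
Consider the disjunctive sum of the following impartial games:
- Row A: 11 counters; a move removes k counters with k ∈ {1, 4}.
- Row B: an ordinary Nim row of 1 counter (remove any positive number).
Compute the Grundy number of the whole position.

0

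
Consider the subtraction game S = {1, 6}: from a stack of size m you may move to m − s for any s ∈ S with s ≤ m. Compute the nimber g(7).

0

Build the Grundy sequence with g(k) = mex{g(k−s) : s ∈ {1, 6}, s ≤ k}:
g(0) = mex{} = 0
g(1) = mex{0} = 1
g(2) = mex{1} = 0
g(3) = mex{0} = 1
g(4) = mex{1} = 0
g(5) = mex{0} = 1
g(6) = mex{0,1} = 2
g(7) = mex{1,2} = 0
So g(7) = 0.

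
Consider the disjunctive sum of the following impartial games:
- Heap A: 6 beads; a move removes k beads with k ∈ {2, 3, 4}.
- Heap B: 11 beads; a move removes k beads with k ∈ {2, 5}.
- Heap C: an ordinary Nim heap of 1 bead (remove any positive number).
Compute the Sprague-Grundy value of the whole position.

1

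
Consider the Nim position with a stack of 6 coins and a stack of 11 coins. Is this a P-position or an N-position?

N-position

Bitwise XOR of the heap sizes:
  0110  (6)
  1011  (11)
  ----
  1101  (13)
The nim-sum is 13 ≠ 0, so this is an N-position: the player to move can win.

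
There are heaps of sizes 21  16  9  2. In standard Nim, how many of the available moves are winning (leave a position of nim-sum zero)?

1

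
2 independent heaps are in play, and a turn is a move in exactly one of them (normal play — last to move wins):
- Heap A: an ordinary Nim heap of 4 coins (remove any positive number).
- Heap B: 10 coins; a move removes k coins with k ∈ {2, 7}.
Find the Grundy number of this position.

Heap A is a plain Nim heap of size 4, so its Grundy value is 4.
For heap B, compute g(0), g(1), … with moves {2, 7}:
k:     0  1  2  3  4  5  6  7  8  9 10
g(k):  0  0  1  1  0  0  1  1  2  0  0
So g(10) = 0.
By the Sprague-Grundy theorem, the Grundy value of a sum of independent games is the XOR of the component values.
Combined value = 4 XOR 0 = 4.

4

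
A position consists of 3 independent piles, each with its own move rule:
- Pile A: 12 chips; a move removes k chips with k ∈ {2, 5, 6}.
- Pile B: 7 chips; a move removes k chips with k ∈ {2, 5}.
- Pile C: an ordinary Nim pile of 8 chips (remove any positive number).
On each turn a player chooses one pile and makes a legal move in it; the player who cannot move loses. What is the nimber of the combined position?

8

For pile A, compute g(0), g(1), … with moves {2, 5, 6}:
g(0) = mex{} = 0
g(1) = mex{} = 0
g(2) = mex{0} = 1
g(3) = mex{0} = 1
g(4) = mex{1} = 0
g(5) = mex{0,1} = 2
g(6) = mex{0} = 1
g(7) = mex{0,1,2} = 3
g(8) = mex{1} = 0
g(9) = mex{0,1,3} = 2
g(10) = mex{0,2} = 1
g(11) = mex{1,2} = 0
g(12) = mex{1,3} = 0
So g(12) = 0.
For pile B, compute g(0), g(1), … with moves {2, 5}:
g(0) = mex{} = 0
g(1) = mex{} = 0
g(2) = mex{0} = 1
g(3) = mex{0} = 1
g(4) = mex{1} = 0
g(5) = mex{0,1} = 2
g(6) = mex{0} = 1
g(7) = mex{1,2} = 0
So g(7) = 0.
Pile C is a plain Nim pile of size 8, so its Grundy value is 8.
By the Sprague-Grundy theorem, the Grundy value of a sum of independent games is the XOR of the component values.
Combined value = 0 ⊕ 0 ⊕ 8 = 8.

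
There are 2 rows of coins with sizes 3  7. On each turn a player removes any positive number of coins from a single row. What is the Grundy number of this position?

Bitwise XOR of the heap sizes:
  011  (3)
  111  (7)
  ---
  100  (4)

4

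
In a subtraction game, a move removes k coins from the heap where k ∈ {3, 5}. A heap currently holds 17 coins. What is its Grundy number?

0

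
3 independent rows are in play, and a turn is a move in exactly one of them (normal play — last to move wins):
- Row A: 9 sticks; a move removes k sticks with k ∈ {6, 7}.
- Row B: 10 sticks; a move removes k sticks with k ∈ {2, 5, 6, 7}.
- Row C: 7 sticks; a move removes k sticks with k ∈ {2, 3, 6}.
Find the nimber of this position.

Grundy values for row A (subtraction set {6, 7}):
k:     0  1  2  3  4  5  6  7  8  9
g(k):  0  0  0  0  0  0  1  1  1  1
So g(9) = 1.
Grundy values for row B (subtraction set {2, 5, 6, 7}):
g(0) = mex{} = 0
g(1) = mex{} = 0
g(2) = mex{0} = 1
g(3) = mex{0} = 1
g(4) = mex{1} = 0
g(5) = mex{0,1} = 2
g(6) = mex{0} = 1
g(7) = mex{0,1,2} = 3
g(8) = mex{0,1} = 2
g(9) = mex{0,1,3} = 2
g(10) = mex{0,1,2} = 3
So g(10) = 3.
Build the Grundy sequence for row C with g(k) = mex{g(k−s) : s ∈ {2, 3, 6}, s ≤ k}:
g(0) = mex{} = 0
g(1) = mex{} = 0
g(2) = mex{0} = 1
g(3) = mex{0} = 1
g(4) = mex{0,1} = 2
g(5) = mex{1} = 0
g(6) = mex{0,1,2} = 3
g(7) = mex{0,2} = 1
So g(7) = 1.
The value of a disjunctive sum is the nim-sum of the parts.
Combined value = 1 ⊕ 3 ⊕ 1 = 3.

3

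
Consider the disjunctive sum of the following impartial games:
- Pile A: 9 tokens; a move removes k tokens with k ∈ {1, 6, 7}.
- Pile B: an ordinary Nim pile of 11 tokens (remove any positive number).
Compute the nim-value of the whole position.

8

For pile A, compute g(0), g(1), … with moves {1, 6, 7}:
g(0) = mex{} = 0
g(1) = mex{0} = 1
g(2) = mex{1} = 0
g(3) = mex{0} = 1
g(4) = mex{1} = 0
g(5) = mex{0} = 1
g(6) = mex{0,1} = 2
g(7) = mex{0,1,2} = 3
g(8) = mex{0,1,3} = 2
g(9) = mex{0,1,2} = 3
So g(9) = 3.
Pile B is a plain Nim pile of size 11, so its Grundy value is 11.
By the Sprague-Grundy theorem, the Grundy value of a sum of independent games is the XOR of the component values.
Combined value = 3 XOR 11 = 8.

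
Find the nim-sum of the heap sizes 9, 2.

11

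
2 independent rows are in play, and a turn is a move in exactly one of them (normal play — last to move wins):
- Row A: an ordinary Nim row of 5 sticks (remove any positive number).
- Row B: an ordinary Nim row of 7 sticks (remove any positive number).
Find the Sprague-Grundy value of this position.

2

Row A is a plain Nim row of size 5, so its Grundy value is 5.
Row B is a plain Nim row of size 7, so its Grundy value is 7.
By the Sprague-Grundy theorem, the Grundy value of a sum of independent games is the XOR of the component values.
Combined value = 5 XOR 7 = 2.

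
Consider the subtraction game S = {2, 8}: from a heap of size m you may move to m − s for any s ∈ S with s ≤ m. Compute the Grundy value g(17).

1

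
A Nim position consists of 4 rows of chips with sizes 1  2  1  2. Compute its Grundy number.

0

Nim-sum: 1 ⊕ 2 ⊕ 1 ⊕ 2 = 0.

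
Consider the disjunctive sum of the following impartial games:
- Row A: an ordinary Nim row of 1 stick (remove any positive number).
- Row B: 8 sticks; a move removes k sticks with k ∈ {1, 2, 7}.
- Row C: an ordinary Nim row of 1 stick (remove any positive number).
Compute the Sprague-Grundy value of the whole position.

2

Row A is a plain Nim row of size 1, so its Grundy value is 1.
Grundy values for row B (subtraction set {1, 2, 7}):
k:     0  1  2  3  4  5  6  7  8
g(k):  0  1  2  0  1  2  0  1  2
So g(8) = 2.
Row C is a plain Nim row of size 1, so its Grundy value is 1.
The value of a disjunctive sum is the nim-sum of the parts.
Combined value = 1 ⊕ 2 ⊕ 1 = 2.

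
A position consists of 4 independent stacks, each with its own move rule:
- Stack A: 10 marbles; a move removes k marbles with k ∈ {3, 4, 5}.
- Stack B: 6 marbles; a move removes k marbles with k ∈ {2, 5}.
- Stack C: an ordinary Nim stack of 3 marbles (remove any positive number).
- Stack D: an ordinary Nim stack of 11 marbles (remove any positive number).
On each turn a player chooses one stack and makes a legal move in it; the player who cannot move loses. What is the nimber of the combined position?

9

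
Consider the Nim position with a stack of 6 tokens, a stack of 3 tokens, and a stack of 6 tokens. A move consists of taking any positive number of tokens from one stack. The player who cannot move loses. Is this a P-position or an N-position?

Bitwise XOR of the heap sizes:
  110  (6)
  011  (3)
  110  (6)
  ---
  011  (3)
The nim-sum is 3 ≠ 0, so this is an N-position: the player to move can win.

N-position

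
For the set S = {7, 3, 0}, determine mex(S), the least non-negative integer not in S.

0 is in the set but 1 is not, so the mex is 1.

1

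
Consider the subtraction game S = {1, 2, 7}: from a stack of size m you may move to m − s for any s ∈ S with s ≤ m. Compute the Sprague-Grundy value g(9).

0

Grundy values for subtraction set {1, 2, 7}:
g(0) = mex{} = 0
g(1) = mex{0} = 1
g(2) = mex{0,1} = 2
g(3) = mex{1,2} = 0
g(4) = mex{0,2} = 1
g(5) = mex{0,1} = 2
g(6) = mex{1,2} = 0
g(7) = mex{0,2} = 1
g(8) = mex{0,1} = 2
g(9) = mex{1,2} = 0
So g(9) = 0.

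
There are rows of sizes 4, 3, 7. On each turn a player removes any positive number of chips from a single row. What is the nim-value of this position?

Compute the nim-sum pairwise:
4 ⊕ 3 = 7
7 ⊕ 7 = 0

0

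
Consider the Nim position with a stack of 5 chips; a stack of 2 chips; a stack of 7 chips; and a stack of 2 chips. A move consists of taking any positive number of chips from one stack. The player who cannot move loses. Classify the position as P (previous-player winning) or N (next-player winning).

N-position

In binary:
  101  (5)
  010  (2)
  111  (7)
  010  (2)
  ---
  010  (2)
The nim-sum is 2 ≠ 0, so this is an N-position: the player to move can win.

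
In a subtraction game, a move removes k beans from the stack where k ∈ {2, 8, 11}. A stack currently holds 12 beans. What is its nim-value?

Build the Grundy sequence with g(k) = mex{g(k−s) : s ∈ {2, 8, 11}, s ≤ k}:
k:     0  1  2  3  4  5  6  7  8  9 10 11 12
g(k):  0  0  1  1  0  0  1  1  2  2  0  3  1
So g(12) = 1.

1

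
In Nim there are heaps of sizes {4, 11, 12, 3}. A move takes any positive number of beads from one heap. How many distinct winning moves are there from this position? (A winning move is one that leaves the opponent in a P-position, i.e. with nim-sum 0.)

Compute the nim-sum pairwise:
4 ⊕ 11 = 15
15 ⊕ 12 = 3
3 ⊕ 3 = 0
The nim-sum is already 0, so every move leaves a nonzero nim-sum — there are no winning moves.

0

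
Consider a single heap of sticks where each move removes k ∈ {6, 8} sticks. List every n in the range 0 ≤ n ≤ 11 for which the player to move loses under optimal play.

Build the Grundy sequence with g(k) = mex{g(k−s) : s ∈ {6, 8}, s ≤ k}:
g(0) = mex{} = 0
g(1) = mex{} = 0
g(2) = mex{} = 0
g(3) = mex{} = 0
g(4) = mex{} = 0
g(5) = mex{} = 0
g(6) = mex{0} = 1
g(7) = mex{0} = 1
g(8) = mex{0} = 1
g(9) = mex{0} = 1
g(10) = mex{0} = 1
g(11) = mex{0} = 1
The P-positions (g = 0) in 0..11 are 0, 1, 2, 3, 4, 5.

0, 1, 2, 3, 4, 5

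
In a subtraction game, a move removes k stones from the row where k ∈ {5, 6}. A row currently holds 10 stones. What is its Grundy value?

2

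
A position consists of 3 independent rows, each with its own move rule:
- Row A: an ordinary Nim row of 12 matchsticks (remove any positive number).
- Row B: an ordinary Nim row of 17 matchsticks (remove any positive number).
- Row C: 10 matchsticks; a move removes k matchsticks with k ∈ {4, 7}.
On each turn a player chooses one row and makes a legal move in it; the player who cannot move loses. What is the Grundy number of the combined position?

31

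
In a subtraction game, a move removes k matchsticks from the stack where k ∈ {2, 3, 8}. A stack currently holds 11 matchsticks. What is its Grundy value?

Grundy values for subtraction set {2, 3, 8}:
g(0) = mex{} = 0
g(1) = mex{} = 0
g(2) = mex{0} = 1
g(3) = mex{0} = 1
g(4) = mex{0,1} = 2
g(5) = mex{1} = 0
g(6) = mex{1,2} = 0
g(7) = mex{0,2} = 1
g(8) = mex{0} = 1
g(9) = mex{0,1} = 2
g(10) = mex{1} = 0
g(11) = mex{1,2} = 0
So g(11) = 0.

0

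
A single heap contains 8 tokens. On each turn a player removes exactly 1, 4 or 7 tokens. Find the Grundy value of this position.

0

Grundy values for subtraction set {1, 4, 7}:
k:     0  1  2  3  4  5  6  7  8
g(k):  0  1  0  1  2  0  1  2  0
So g(8) = 0.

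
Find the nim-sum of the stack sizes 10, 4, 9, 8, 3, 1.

Nim-sum: 10 ^ 4 ^ 9 ^ 8 ^ 3 ^ 1 = 13.

13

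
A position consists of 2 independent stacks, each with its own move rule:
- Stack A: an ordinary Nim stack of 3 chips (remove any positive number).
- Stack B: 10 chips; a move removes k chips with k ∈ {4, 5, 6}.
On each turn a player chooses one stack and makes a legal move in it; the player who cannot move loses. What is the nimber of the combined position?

3

Stack A is a plain Nim stack of size 3, so its Grundy value is 3.
Build the Grundy sequence for stack B with g(k) = mex{g(k−s) : s ∈ {4, 5, 6}, s ≤ k}:
k:     0  1  2  3  4  5  6  7  8  9 10
g(k):  0  0  0  0  1  1  1  1  2  2  0
So g(10) = 0.
By the Sprague-Grundy theorem, the Grundy value of a sum of independent games is the XOR of the component values.
Combined value = 3 ⊕ 0 = 3.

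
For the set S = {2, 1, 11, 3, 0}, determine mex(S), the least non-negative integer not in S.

4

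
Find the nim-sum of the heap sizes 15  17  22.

Compute the nim-sum pairwise:
15 ^ 17 = 30
30 ^ 22 = 8

8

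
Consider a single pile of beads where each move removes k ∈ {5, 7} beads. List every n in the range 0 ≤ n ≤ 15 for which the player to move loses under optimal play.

Compute g(0), g(1), … for moves {5, 7}:
k:     0  1  2  3  4  5  6  7  8  9 10 11 12 13 14 15
g(k):  0  0  0  0  0  1  1  1  1  1  2  2  0  0  0  0
The P-positions (g = 0) in 0..15 are 0, 1, 2, 3, 4, 12, 13, 14, 15.

0, 1, 2, 3, 4, 12, 13, 14, 15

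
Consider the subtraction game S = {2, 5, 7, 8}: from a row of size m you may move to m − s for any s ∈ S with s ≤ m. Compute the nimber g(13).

Compute g(0), g(1), … for moves {2, 5, 7, 8}:
k:     0  1  2  3  4  5  6  7  8  9 10 11 12 13
g(k):  0  0  1  1  0  2  1  3  2  2  0  3  1  0
So g(13) = 0.

0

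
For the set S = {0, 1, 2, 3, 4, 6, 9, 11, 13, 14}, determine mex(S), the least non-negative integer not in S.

The values 0, 1, 2, 3, 4 are all present; 5 is the first non-negative integer missing from the set.

5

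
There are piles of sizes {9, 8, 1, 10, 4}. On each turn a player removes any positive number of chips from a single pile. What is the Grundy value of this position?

14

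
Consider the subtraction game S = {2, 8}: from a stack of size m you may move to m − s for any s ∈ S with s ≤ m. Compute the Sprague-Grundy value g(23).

1

Build the Grundy sequence with g(k) = mex{g(k−s) : s ∈ {2, 8}, s ≤ k}:
k:     0  1  2  3  4  5  6  7  8  9 10 11 12 13 14 15 16 17 18 19 20 21 22 23
g(k):  0  0  1  1  0  0  1  1  2  2  0  0  1  1  0  0  1  1  2  2  0  0  1  1
So g(23) = 1.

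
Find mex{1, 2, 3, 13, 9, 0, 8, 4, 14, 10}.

The values 0, 1, 2, 3, 4 are all present; 5 is the first non-negative integer missing from the set.

5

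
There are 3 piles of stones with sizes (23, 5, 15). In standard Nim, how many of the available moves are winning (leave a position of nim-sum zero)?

Compute the nim-sum pairwise:
23 ^ 5 = 18
18 ^ 15 = 29
The overall nim-sum is X = 29. A pile of size p has a winning move iff p XOR X < p (reduce it to p XOR X).
  23: 23 XOR 29 = 10 < 23 — winning move (to 10).
  5: 5 XOR 29 = 24 ≥ 5 — no move.
  15: 15 XOR 29 = 18 ≥ 15 — no move.
That gives 1 winning move.

1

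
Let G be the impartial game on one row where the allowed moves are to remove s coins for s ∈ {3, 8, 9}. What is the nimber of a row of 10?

Compute g(0), g(1), … for moves {3, 8, 9}:
k:     0  1  2  3  4  5  6  7  8  9 10
g(k):  0  0  0  1  1  1  0  0  2  1  1
So g(10) = 1.

1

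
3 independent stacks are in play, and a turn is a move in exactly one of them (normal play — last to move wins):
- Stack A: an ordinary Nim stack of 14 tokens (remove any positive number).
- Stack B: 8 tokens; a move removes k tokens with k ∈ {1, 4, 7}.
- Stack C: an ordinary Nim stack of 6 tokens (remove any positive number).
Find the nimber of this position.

Stack A is a plain Nim stack of size 14, so its Grundy value is 14.
For stack B, compute g(0), g(1), … with moves {1, 4, 7}:
g(0) = mex{} = 0
g(1) = mex{0} = 1
g(2) = mex{1} = 0
g(3) = mex{0} = 1
g(4) = mex{0,1} = 2
g(5) = mex{1,2} = 0
g(6) = mex{0} = 1
g(7) = mex{0,1} = 2
g(8) = mex{1,2} = 0
So g(8) = 0.
Stack C is a plain Nim stack of size 6, so its Grundy value is 6.
The value of a disjunctive sum is the nim-sum of the parts.
Combined value = 14 ⊕ 0 ⊕ 6 = 8.

8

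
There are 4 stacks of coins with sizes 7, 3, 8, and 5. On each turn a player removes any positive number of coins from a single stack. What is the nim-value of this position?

9

Write each in binary and XOR column by column:
  0111  (7)
  0011  (3)
  1000  (8)
  0101  (5)
  ----
  1001  (9)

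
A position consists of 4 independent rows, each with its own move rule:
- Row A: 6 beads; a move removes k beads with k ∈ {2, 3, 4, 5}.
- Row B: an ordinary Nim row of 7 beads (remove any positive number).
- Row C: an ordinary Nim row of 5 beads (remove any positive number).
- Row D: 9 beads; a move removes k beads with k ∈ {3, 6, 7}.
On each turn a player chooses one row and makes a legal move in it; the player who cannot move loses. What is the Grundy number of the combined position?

For row A, compute g(0), g(1), … with moves {2, 3, 4, 5}:
k:     0  1  2  3  4  5  6
g(k):  0  0  1  1  2  2  3
So g(6) = 3.
Row B is a plain Nim row of size 7, so its Grundy value is 7.
Row C is a plain Nim row of size 5, so its Grundy value is 5.
Build the Grundy sequence for row D with g(k) = mex{g(k−s) : s ∈ {3, 6, 7}, s ≤ k}:
g(0) = mex{} = 0
g(1) = mex{} = 0
g(2) = mex{} = 0
g(3) = mex{0} = 1
g(4) = mex{0} = 1
g(5) = mex{0} = 1
g(6) = mex{0,1} = 2
g(7) = mex{0,1} = 2
g(8) = mex{0,1} = 2
g(9) = mex{0,1,2} = 3
So g(9) = 3.
The value of a disjunctive sum is the nim-sum of the parts.
Combined value = 3 XOR 7 XOR 5 XOR 3 = 2.

2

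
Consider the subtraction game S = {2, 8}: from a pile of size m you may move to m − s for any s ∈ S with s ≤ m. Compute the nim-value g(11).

Grundy values for subtraction set {2, 8}:
k:     0  1  2  3  4  5  6  7  8  9 10 11
g(k):  0  0  1  1  0  0  1  1  2  2  0  0
So g(11) = 0.

0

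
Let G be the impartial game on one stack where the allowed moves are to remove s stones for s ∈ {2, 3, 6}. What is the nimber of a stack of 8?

2

Grundy values for subtraction set {2, 3, 6}:
k:     0  1  2  3  4  5  6  7  8
g(k):  0  0  1  1  2  0  3  1  2
So g(8) = 2.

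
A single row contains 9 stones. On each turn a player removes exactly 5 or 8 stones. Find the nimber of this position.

Grundy values for subtraction set {5, 8}:
g(0) = mex{} = 0
g(1) = mex{} = 0
g(2) = mex{} = 0
g(3) = mex{} = 0
g(4) = mex{} = 0
g(5) = mex{0} = 1
g(6) = mex{0} = 1
g(7) = mex{0} = 1
g(8) = mex{0} = 1
g(9) = mex{0} = 1
So g(9) = 1.

1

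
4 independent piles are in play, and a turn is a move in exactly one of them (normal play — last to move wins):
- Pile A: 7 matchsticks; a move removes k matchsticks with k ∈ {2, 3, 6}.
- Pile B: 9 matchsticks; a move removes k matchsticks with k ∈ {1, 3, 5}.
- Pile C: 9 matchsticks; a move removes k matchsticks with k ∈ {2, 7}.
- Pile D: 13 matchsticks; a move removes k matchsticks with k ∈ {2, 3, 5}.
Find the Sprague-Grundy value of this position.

3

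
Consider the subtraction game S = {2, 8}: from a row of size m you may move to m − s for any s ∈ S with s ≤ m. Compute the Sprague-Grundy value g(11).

Build the Grundy sequence with g(k) = mex{g(k−s) : s ∈ {2, 8}, s ≤ k}:
k:     0  1  2  3  4  5  6  7  8  9 10 11
g(k):  0  0  1  1  0  0  1  1  2  2  0  0
So g(11) = 0.

0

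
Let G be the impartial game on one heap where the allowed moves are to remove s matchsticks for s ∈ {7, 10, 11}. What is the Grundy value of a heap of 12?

Build the Grundy sequence with g(k) = mex{g(k−s) : s ∈ {7, 10, 11}, s ≤ k}:
k:     0  1  2  3  4  5  6  7  8  9 10 11 12
g(k):  0  0  0  0  0  0  0  1  1  1  1  1  1
So g(12) = 1.

1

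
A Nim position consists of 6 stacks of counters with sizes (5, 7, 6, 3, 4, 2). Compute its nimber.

1

Nim-sum: 5 XOR 7 XOR 6 XOR 3 XOR 4 XOR 2 = 1.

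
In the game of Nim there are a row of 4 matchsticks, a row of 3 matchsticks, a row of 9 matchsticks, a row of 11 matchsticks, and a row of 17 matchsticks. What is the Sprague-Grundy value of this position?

20

Compute the nim-sum pairwise:
4 ^ 3 = 7
7 ^ 9 = 14
14 ^ 11 = 5
5 ^ 17 = 20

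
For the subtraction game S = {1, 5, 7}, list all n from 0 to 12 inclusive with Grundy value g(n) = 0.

Build the Grundy sequence with g(k) = mex{g(k−s) : s ∈ {1, 5, 7}, s ≤ k}:
g(0) = mex{} = 0
g(1) = mex{0} = 1
g(2) = mex{1} = 0
g(3) = mex{0} = 1
g(4) = mex{1} = 0
g(5) = mex{0} = 1
g(6) = mex{1} = 0
g(7) = mex{0} = 1
g(8) = mex{1} = 0
g(9) = mex{0} = 1
g(10) = mex{1} = 0
g(11) = mex{0} = 1
g(12) = mex{1} = 0
The P-positions (g = 0) in 0..12 are 0, 2, 4, 6, 8, 10, 12.

0, 2, 4, 6, 8, 10, 12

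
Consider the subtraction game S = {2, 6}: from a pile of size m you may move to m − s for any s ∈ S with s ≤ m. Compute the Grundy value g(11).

1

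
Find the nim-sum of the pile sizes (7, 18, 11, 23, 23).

30

In binary:
  00111  (7)
  10010  (18)
  01011  (11)
  10111  (23)
  10111  (23)
  -----
  11110  (30)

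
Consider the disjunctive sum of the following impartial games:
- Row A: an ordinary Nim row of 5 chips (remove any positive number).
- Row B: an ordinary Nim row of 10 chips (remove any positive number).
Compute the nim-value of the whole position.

Row A is a plain Nim row of size 5, so its Grundy value is 5.
Row B is a plain Nim row of size 10, so its Grundy value is 10.
The value of a disjunctive sum is the nim-sum of the parts.
Combined value = 5 XOR 10 = 15.

15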